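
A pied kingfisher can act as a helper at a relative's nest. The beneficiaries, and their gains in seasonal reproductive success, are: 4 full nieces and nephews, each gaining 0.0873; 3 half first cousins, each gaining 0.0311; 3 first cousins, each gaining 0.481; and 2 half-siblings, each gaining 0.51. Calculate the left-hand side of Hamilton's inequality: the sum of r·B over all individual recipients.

0.52850625

r to a full niece or nephew = 1/4 (full aunt/uncle↔niece/nephew: two paths of length 3 through the shared grandparent pair: r = 2·(1/2)^3 = 1/4).
r to a half first cousin = 1/16 (half first cousins share one grandparent — one path of length 4: r = (1/2)^4 = 1/16).
r to a first cousin = 1/8 (first cousins share one grandparent pair — two paths of length 4: r = 2·(1/2)^4 = 1/8).
r to a half-sibling = 0.25 (half-sibs share one parent — one path of length 2: r = (1/2)^2 = 1/4).
Summing one r·B term per recipient: 4·0.25·0.0873 + 3·0.0625·0.0311 + 3·0.125·0.481 + 2·0.25·0.51 = 0.52850625.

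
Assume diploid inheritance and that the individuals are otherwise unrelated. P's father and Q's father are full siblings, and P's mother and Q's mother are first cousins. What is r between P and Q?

With two independent routes of shared ancestry, r is the sum of the two contributions.
P and Q are related in two ways: first cousins through their fathers (r = 1/8) and second cousins through their mothers (r = 1/32).
r = 1/8 + 1/32 = 5/32 = 0.15625.

0.15625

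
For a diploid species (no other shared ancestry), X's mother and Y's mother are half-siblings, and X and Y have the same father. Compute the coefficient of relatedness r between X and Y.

0.3125

Independent pedigree routes through distinct common ancestors add.
X and Y are related in two ways: half first cousins through their mothers (r = 1/16) and half-sibs through their shared father (r = 1/4).
r = 1/16 + 1/4 = 5/16 = 0.3125.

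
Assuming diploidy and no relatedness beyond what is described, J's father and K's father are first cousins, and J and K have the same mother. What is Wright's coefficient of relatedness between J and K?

With two independent routes of shared ancestry, r is the sum of the two contributions.
J and K are related in two ways: second cousins through their fathers (r = 1/32) and half-sibs through their shared mother (r = 1/4).
r = 1/32 + 1/4 = 9/32 = 0.28125.

0.28125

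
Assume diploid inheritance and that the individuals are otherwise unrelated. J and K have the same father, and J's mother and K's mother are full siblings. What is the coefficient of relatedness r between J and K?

Wright's path rule: contributions from independent ancestry routes add.
J and K are related in two ways: half-sibs through their shared father (r = 1/4) and first cousins through their mothers (r = 1/8).
r = 1/4 + 1/8 = 0.375.

0.375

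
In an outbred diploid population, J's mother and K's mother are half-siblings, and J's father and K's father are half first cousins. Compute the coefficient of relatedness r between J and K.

0.078125

Relatedness sums over independent paths through distinct common ancestors.
J and K are related in two ways: half first cousins through their mothers (r = 1/16) and half second cousins through their fathers (r = 1/64).
r = 1/16 + 1/64 = 5/64 = 0.078125.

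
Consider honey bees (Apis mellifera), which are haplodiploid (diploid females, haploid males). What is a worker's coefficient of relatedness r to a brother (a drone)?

Her haploid brother carries none of their father's genes and a random half of their mother's genome; that half matches the maternal half of her own genome with probability 1/2: r = 1/2 · 1/2 = 1/4.

0.25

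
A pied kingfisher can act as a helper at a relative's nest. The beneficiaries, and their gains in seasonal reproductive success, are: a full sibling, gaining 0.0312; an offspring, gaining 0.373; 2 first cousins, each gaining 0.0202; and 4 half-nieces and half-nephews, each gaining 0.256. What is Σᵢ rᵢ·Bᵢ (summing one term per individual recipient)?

r to a full sibling = 1/2 (full sibs share both parents — two paths of length 2: r = 2·(1/2)^2 = 1/2).
r to an offspring = 0.5 (one parent–offspring link: r = (1/2)^1 = 1/2).
r to a first cousin = 0.125 (first cousins share one grandparent pair — two paths of length 4: r = 2·(1/2)^4 = 1/8).
r to a half-niece or half-nephew = 1/8 (half-aunt/uncle↔niece/nephew: one path of length 3: r = (1/2)^3 = 1/8).
Summing one r·B term per recipient: 1·0.5·0.0312 + 1·0.5·0.373 + 2·0.125·0.0202 + 4·0.125·0.256 = 0.33515.

0.33515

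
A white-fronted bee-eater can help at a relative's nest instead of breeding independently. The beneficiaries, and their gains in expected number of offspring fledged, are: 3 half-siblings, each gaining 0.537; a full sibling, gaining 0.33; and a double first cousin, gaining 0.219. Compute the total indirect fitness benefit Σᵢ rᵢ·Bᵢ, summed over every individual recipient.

0.6225

r to a half-sibling = 0.25 (half-sibs share one parent — one path of length 2: r = (1/2)^2 = 1/4).
r to a full sibling = 0.5 (full sibs share both parents — two paths of length 2: r = 2·(1/2)^2 = 1/2).
r to a double first cousin = 0.25 (double first cousins share both grandparent pairs — four paths of length 4: r = 4·(1/2)^4 = 1/4).
Summing one r·B term per recipient: 3·0.25·0.537 + 1·0.5·0.33 + 1·0.25·0.219 = 0.6225.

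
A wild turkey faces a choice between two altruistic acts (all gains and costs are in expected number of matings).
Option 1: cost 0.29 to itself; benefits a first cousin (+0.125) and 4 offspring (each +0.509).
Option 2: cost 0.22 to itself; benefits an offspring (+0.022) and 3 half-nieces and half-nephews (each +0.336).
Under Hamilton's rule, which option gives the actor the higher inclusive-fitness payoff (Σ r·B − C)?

Option 1

Option 1: r to a first cousin = 0.125.
Option 1: r to an offspring = 0.5.
Option 1: Σ r·B − C = (1·0.125·0.125 + 4·0.5·0.509) − 0.29 = 0.743625.
Option 2: r to an offspring = 0.5.
Option 2: r to a half-niece or half-nephew = 0.125.
Option 2: Σ r·B − C = (1·0.5·0.022 + 3·0.125·0.336) − 0.22 = -0.083.
Option 1 has the higher net inclusive-fitness payoff.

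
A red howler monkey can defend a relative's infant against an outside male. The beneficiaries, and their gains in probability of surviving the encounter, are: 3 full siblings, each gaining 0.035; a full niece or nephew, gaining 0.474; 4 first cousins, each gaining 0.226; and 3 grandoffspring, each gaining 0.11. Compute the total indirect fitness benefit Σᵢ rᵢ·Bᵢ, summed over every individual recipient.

0.3665

r to a full sibling = 1/2 (full sibs share both parents — two paths of length 2: r = 2·(1/2)^2 = 1/2).
r to a full niece or nephew = 1/4 (full aunt/uncle↔niece/nephew: two paths of length 3 through the shared grandparent pair: r = 2·(1/2)^3 = 1/4).
r to a first cousin = 0.125 (first cousins share one grandparent pair — two paths of length 4: r = 2·(1/2)^4 = 1/8).
r to a grandoffspring = 1/4 (two parent–offspring links: r = (1/2)^2 = 1/4).
Summing one r·B term per recipient: 3·0.5·0.035 + 1·0.25·0.474 + 4·0.125·0.226 + 3·0.25·0.11 = 0.3665.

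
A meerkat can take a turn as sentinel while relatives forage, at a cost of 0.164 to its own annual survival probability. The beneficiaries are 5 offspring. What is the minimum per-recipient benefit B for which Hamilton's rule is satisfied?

r to an offspring = 1/2 (one parent–offspring link: r = (1/2)^1 = 1/2).
Hamilton's rule with n recipients of equal r: n·r·B > C, so B > C/(n·r) = 0.164/(5·0.5) = 0.0656.

0.0656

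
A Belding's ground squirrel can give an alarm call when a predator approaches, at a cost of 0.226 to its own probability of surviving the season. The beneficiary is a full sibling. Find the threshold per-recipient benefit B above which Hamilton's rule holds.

0.452

r to a full sibling = 1/2 (full sibs share both parents — two paths of length 2: r = 2·(1/2)^2 = 1/2).
Hamilton's rule with n recipients of equal r: n·r·B > C, so B > C/(n·r) = 0.226/(1·0.5) = 0.452.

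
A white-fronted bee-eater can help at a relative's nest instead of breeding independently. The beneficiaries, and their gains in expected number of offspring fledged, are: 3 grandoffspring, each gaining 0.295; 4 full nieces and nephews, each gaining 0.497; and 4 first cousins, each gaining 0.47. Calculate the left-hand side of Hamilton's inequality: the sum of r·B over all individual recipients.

0.95325

r to a grandoffspring = 1/4 (two parent–offspring links: r = (1/2)^2 = 1/4).
r to a full niece or nephew = 0.25 (full aunt/uncle↔niece/nephew: two paths of length 3 through the shared grandparent pair: r = 2·(1/2)^3 = 1/4).
r to a first cousin = 0.125 (first cousins share one grandparent pair — two paths of length 4: r = 2·(1/2)^4 = 1/8).
Summing one r·B term per recipient: 3·0.25·0.295 + 4·0.25·0.497 + 4·0.125·0.47 = 0.95325.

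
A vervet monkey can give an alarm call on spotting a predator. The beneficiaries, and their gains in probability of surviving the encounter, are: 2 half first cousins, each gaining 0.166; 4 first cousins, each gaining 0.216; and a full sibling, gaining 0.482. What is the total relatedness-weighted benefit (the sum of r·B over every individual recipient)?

r to a half first cousin = 0.0625 (half first cousins share one grandparent — one path of length 4: r = (1/2)^4 = 1/16).
r to a first cousin = 0.125 (first cousins share one grandparent pair — two paths of length 4: r = 2·(1/2)^4 = 1/8).
r to a full sibling = 1/2 (full sibs share both parents — two paths of length 2: r = 2·(1/2)^2 = 1/2).
Summing one r·B term per recipient: 2·0.0625·0.166 + 4·0.125·0.216 + 1·0.5·0.482 = 0.36975.

0.36975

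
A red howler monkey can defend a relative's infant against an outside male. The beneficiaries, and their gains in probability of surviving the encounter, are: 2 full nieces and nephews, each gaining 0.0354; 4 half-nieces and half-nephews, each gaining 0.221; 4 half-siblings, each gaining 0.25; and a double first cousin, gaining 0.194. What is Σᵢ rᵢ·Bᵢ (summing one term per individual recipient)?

0.4267

r to a full niece or nephew = 0.25 (full aunt/uncle↔niece/nephew: two paths of length 3 through the shared grandparent pair: r = 2·(1/2)^3 = 1/4).
r to a half-niece or half-nephew = 0.125 (half-aunt/uncle↔niece/nephew: one path of length 3: r = (1/2)^3 = 1/8).
r to a half-sibling = 1/4 (half-sibs share one parent — one path of length 2: r = (1/2)^2 = 1/4).
r to a double first cousin = 1/4 (double first cousins share both grandparent pairs — four paths of length 4: r = 4·(1/2)^4 = 1/4).
Summing one r·B term per recipient: 2·0.25·0.0354 + 4·0.125·0.221 + 4·0.25·0.25 + 1·0.25·0.194 = 0.4267.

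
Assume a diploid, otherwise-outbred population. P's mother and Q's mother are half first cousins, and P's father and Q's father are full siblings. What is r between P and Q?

With two independent routes of shared ancestry, r is the sum of the two contributions.
P and Q are related in two ways: half second cousins through their mothers (r = 1/64) and first cousins through their fathers (r = 1/8).
r = 1/64 + 1/8 = 9/64 = 0.140625.

0.140625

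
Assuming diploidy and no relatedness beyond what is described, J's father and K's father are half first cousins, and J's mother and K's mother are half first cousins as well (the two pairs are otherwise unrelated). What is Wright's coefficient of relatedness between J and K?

With two independent routes of shared ancestry, r is the sum of the two contributions.
J and K are related in two ways: half second cousins through their fathers (r = 1/64) and half second cousins through their mothers (r = 1/64).
r = 1/64 + 1/64 = 0.03125.

0.03125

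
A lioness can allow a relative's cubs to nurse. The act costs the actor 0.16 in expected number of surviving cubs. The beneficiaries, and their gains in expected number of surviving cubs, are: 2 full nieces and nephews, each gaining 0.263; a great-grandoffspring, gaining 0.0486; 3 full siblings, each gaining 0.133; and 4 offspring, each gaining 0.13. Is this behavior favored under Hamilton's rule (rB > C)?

Hamilton's rule: the trait is favored when the sum of r·B over every recipient exceeds the actor's cost C.
r to a full niece or nephew = 1/4 (full aunt/uncle↔niece/nephew: two paths of length 3 through the shared grandparent pair: r = 2·(1/2)^3 = 1/4).
r to a great-grandoffspring = 1/8 (three parent–offspring links: r = (1/2)^3 = 1/8).
r to a full sibling = 1/2 (full sibs share both parents — two paths of length 2: r = 2·(1/2)^2 = 1/2).
r to an offspring = 0.5 (one parent–offspring link: r = (1/2)^1 = 1/2).
Summing one r·B term per recipient: 2·0.25·0.263 + 1·0.125·0.0486 + 3·0.5·0.133 + 4·0.5·0.13 = 0.597075.
0.597075 > 0.16: the indirect benefit exceeds the cost.

Yes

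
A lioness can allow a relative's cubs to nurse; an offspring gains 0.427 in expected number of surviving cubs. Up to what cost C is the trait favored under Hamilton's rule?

0.2135

r to an offspring = 1/2 (one parent–offspring link: r = (1/2)^1 = 1/2).
Hamilton's rule: n·r·B > C, so the trait is favored while C < n·r·B = 1·0.5·0.427 = 0.2135.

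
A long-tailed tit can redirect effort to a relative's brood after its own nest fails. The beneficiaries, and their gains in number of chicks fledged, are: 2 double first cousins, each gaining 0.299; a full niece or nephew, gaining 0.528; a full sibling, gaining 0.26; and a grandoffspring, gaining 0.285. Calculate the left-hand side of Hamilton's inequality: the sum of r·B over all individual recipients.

r to a double first cousin = 0.25 (double first cousins share both grandparent pairs — four paths of length 4: r = 4·(1/2)^4 = 1/4).
r to a full niece or nephew = 1/4 (full aunt/uncle↔niece/nephew: two paths of length 3 through the shared grandparent pair: r = 2·(1/2)^3 = 1/4).
r to a full sibling = 1/2 (full sibs share both parents — two paths of length 2: r = 2·(1/2)^2 = 1/2).
r to a grandoffspring = 0.25 (two parent–offspring links: r = (1/2)^2 = 1/4).
Summing one r·B term per recipient: 2·0.25·0.299 + 1·0.25·0.528 + 1·0.5·0.26 + 1·0.25·0.285 = 0.48275.

0.48275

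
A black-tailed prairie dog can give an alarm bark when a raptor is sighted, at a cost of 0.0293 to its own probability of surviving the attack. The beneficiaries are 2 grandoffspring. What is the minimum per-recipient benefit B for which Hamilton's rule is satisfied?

r to a grandoffspring = 0.25 (two parent–offspring links: r = (1/2)^2 = 1/4).
Hamilton's rule with n recipients of equal r: n·r·B > C, so B > C/(n·r) = 0.0293/(2·0.25) = 0.0586.

0.0586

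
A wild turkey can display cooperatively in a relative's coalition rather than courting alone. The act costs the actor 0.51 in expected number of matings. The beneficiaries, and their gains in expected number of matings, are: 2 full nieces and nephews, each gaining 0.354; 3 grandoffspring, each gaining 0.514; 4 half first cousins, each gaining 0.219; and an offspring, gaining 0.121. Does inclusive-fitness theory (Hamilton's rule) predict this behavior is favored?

Yes

Hamilton's rule: the trait is favored when the sum of r·B over every recipient exceeds the actor's cost C.
r to a full niece or nephew = 0.25 (full aunt/uncle↔niece/nephew: two paths of length 3 through the shared grandparent pair: r = 2·(1/2)^3 = 1/4).
r to a grandoffspring = 1/4 (two parent–offspring links: r = (1/2)^2 = 1/4).
r to a half first cousin = 0.0625 (half first cousins share one grandparent — one path of length 4: r = (1/2)^4 = 1/16).
r to an offspring = 0.5 (one parent–offspring link: r = (1/2)^1 = 1/2).
Summing one r·B term per recipient: 2·0.25·0.354 + 3·0.25·0.514 + 4·0.0625·0.219 + 1·0.5·0.121 = 0.67775.
0.67775 > 0.51: the indirect benefit exceeds the cost.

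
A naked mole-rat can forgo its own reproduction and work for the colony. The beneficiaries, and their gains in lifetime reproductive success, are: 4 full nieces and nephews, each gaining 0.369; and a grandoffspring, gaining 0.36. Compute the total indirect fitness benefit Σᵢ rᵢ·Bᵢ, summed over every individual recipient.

r to a full niece or nephew = 0.25 (full aunt/uncle↔niece/nephew: two paths of length 3 through the shared grandparent pair: r = 2·(1/2)^3 = 1/4).
r to a grandoffspring = 1/4 (two parent–offspring links: r = (1/2)^2 = 1/4).
Summing one r·B term per recipient: 4·0.25·0.369 + 1·0.25·0.36 = 0.459.

0.459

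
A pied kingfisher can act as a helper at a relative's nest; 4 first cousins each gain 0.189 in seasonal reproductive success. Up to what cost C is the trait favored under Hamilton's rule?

0.0945

r to a first cousin = 1/8 (first cousins share one grandparent pair — two paths of length 4: r = 2·(1/2)^4 = 1/8).
Hamilton's rule: n·r·B > C, so the trait is favored while C < n·r·B = 4·0.125·0.189 = 0.0945.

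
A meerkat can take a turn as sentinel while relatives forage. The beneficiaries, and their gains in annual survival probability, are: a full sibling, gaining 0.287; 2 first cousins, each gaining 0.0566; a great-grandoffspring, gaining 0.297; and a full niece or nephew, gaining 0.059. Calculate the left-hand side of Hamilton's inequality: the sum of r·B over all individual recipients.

0.209525

r to a full sibling = 1/2 (full sibs share both parents — two paths of length 2: r = 2·(1/2)^2 = 1/2).
r to a first cousin = 1/8 (first cousins share one grandparent pair — two paths of length 4: r = 2·(1/2)^4 = 1/8).
r to a great-grandoffspring = 1/8 (three parent–offspring links: r = (1/2)^3 = 1/8).
r to a full niece or nephew = 0.25 (full aunt/uncle↔niece/nephew: two paths of length 3 through the shared grandparent pair: r = 2·(1/2)^3 = 1/4).
Summing one r·B term per recipient: 1·0.5·0.287 + 2·0.125·0.0566 + 1·0.125·0.297 + 1·0.25·0.059 = 0.209525.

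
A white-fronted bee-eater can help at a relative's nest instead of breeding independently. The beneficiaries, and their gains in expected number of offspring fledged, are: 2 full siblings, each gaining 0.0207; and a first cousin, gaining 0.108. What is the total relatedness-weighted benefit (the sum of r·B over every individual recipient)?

0.0342

r to a full sibling = 0.5 (full sibs share both parents — two paths of length 2: r = 2·(1/2)^2 = 1/2).
r to a first cousin = 1/8 (first cousins share one grandparent pair — two paths of length 4: r = 2·(1/2)^4 = 1/8).
Summing one r·B term per recipient: 2·0.5·0.0207 + 1·0.125·0.108 = 0.0342.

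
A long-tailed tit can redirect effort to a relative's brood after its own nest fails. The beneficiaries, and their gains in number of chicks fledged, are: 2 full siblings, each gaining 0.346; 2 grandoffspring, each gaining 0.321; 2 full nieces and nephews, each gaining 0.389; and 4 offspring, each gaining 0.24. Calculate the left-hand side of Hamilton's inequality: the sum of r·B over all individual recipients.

1.181

r to a full sibling = 0.5 (full sibs share both parents — two paths of length 2: r = 2·(1/2)^2 = 1/2).
r to a grandoffspring = 0.25 (two parent–offspring links: r = (1/2)^2 = 1/4).
r to a full niece or nephew = 1/4 (full aunt/uncle↔niece/nephew: two paths of length 3 through the shared grandparent pair: r = 2·(1/2)^3 = 1/4).
r to an offspring = 0.5 (one parent–offspring link: r = (1/2)^1 = 1/2).
Summing one r·B term per recipient: 2·0.5·0.346 + 2·0.25·0.321 + 2·0.25·0.389 + 4·0.5·0.24 = 1.181.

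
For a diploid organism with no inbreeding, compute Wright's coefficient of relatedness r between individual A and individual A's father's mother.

Each parent–offspring link contributes a factor of 1/2, and independent paths through distinct common ancestors add.
Two parent–offspring links: r = (1/2)^2 = 1/4.

0.25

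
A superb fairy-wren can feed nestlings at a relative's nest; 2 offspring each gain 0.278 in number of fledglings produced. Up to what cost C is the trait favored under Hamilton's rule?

r to an offspring = 1/2 (one parent–offspring link: r = (1/2)^1 = 1/2).
Hamilton's rule: n·r·B > C, so the trait is favored while C < n·r·B = 2·0.5·0.278 = 0.278.

0.278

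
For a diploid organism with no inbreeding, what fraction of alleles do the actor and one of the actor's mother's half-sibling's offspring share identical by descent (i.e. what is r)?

0.0625

Each parent–offspring link contributes a factor of 1/2, and independent paths through distinct common ancestors add.
Half first cousins share one grandparent — one path of length 4: r = (1/2)^4 = 1/16.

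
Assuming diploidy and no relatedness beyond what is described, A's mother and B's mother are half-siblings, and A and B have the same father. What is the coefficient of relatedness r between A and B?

Relatedness sums over independent paths through distinct common ancestors.
A and B are related in two ways: half first cousins through their mothers (r = 1/16) and half-sibs through their shared father (r = 1/4).
r = 1/16 + 1/4 = 5/16 = 0.3125.

0.3125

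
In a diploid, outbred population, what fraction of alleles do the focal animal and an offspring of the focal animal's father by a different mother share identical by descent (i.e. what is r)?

0.25

Each parent–offspring link contributes a factor of 1/2, and independent paths through distinct common ancestors add.
Half-sibs share one parent — one path of length 2: r = (1/2)^2 = 1/4.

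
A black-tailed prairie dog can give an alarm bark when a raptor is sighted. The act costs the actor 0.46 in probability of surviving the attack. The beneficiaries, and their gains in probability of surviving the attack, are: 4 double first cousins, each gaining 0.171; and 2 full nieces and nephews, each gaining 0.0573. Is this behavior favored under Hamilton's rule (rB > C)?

No

Hamilton's rule: the trait is favored when the sum of r·B over every recipient exceeds the actor's cost C.
r to a double first cousin = 1/4 (double first cousins share both grandparent pairs — four paths of length 4: r = 4·(1/2)^4 = 1/4).
r to a full niece or nephew = 0.25 (full aunt/uncle↔niece/nephew: two paths of length 3 through the shared grandparent pair: r = 2·(1/2)^3 = 1/4).
Summing one r·B term per recipient: 4·0.25·0.171 + 2·0.25·0.0573 = 0.19965.
0.19965 < 0.46: the indirect benefit is less than the cost.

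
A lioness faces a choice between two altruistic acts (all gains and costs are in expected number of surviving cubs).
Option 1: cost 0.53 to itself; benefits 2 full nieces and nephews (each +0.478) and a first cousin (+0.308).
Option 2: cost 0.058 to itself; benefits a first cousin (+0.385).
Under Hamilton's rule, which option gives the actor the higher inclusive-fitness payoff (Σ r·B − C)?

Option 1: r to a full niece or nephew = 0.25.
Option 1: r to a first cousin = 0.125.
Option 1: Σ r·B − C = (2·0.25·0.478 + 1·0.125·0.308) − 0.53 = -0.2525.
Option 2: r to a first cousin = 0.125.
Option 2: Σ r·B − C = (1·0.125·0.385) − 0.058 = -0.009875.
Option 2 has the higher net inclusive-fitness payoff.

Option 2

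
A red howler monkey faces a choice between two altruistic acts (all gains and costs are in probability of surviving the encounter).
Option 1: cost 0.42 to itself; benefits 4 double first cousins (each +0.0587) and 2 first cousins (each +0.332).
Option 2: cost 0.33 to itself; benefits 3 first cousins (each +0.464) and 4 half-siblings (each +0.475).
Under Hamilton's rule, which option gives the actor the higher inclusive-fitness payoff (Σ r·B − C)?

Option 2

Option 1: r to a double first cousin = 0.25.
Option 1: r to a first cousin = 0.125.
Option 1: Σ r·B − C = (4·0.25·0.0587 + 2·0.125·0.332) − 0.42 = -0.2783.
Option 2: r to a first cousin = 0.125.
Option 2: r to a half-sibling = 0.25.
Option 2: Σ r·B − C = (3·0.125·0.464 + 4·0.25·0.475) − 0.33 = 0.319.
Option 2 has the higher net inclusive-fitness payoff.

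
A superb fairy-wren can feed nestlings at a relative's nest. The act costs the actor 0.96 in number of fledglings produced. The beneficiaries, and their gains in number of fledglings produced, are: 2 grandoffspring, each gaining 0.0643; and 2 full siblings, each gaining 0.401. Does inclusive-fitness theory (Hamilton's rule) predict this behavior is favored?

Hamilton's rule: the trait is favored when the sum of r·B over every recipient exceeds the actor's cost C.
r to a grandoffspring = 1/4 (two parent–offspring links: r = (1/2)^2 = 1/4).
r to a full sibling = 1/2 (full sibs share both parents — two paths of length 2: r = 2·(1/2)^2 = 1/2).
Summing one r·B term per recipient: 2·0.25·0.0643 + 2·0.5·0.401 = 0.43315.
0.43315 < 0.96: the indirect benefit is less than the cost.

No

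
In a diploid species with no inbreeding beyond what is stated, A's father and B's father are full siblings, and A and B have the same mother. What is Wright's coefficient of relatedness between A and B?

0.375

With two independent routes of shared ancestry, r is the sum of the two contributions.
A and B are related in two ways: first cousins through their fathers (r = 1/8) and half-sibs through their shared mother (r = 1/4).
r = 1/8 + 1/4 = 0.375.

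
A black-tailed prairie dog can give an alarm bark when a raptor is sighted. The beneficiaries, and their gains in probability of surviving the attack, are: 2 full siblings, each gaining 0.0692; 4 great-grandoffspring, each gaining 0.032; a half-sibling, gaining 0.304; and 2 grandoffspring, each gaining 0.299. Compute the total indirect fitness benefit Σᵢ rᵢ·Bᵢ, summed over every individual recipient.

0.3107

r to a full sibling = 1/2 (full sibs share both parents — two paths of length 2: r = 2·(1/2)^2 = 1/2).
r to a great-grandoffspring = 1/8 (three parent–offspring links: r = (1/2)^3 = 1/8).
r to a half-sibling = 1/4 (half-sibs share one parent — one path of length 2: r = (1/2)^2 = 1/4).
r to a grandoffspring = 0.25 (two parent–offspring links: r = (1/2)^2 = 1/4).
Summing one r·B term per recipient: 2·0.5·0.0692 + 4·0.125·0.032 + 1·0.25·0.304 + 2·0.25·0.299 = 0.3107.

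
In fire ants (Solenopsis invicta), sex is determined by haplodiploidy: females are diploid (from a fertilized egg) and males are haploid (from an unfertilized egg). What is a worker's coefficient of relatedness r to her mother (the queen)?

0.5

One meiotic link between diploid queen and diploid daughter: r = 1/2.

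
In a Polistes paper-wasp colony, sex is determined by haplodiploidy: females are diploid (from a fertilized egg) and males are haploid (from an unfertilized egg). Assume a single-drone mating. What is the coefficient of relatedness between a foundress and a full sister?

Haplodiploid full sisters inherit their father's entire haploid genome identically (contributing 1/2) and on average half of their mother's contribution (1/2 · 1/2 = 1/4); r = 1/2 + 1/4 = 3/4.

0.75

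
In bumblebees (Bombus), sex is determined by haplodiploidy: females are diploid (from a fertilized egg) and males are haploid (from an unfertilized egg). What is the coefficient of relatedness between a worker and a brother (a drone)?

Her haploid brother carries none of their father's genes and a random half of their mother's genome; that half matches the maternal half of her own genome with probability 1/2: r = 1/2 · 1/2 = 1/4.

0.25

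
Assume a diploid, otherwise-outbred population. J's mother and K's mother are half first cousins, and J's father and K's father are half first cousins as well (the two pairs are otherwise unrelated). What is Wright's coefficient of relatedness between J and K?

0.03125

Wright's path rule: contributions from independent ancestry routes add.
J and K are related in two ways: half second cousins through their mothers (r = 1/64) and half second cousins through their fathers (r = 1/64).
r = 1/64 + 1/64 = 0.03125.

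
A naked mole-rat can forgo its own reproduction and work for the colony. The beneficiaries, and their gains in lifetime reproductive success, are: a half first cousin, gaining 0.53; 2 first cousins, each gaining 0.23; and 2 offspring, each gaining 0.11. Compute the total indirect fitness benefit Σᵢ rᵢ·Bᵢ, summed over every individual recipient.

0.200625

r to a half first cousin = 0.0625 (half first cousins share one grandparent — one path of length 4: r = (1/2)^4 = 1/16).
r to a first cousin = 1/8 (first cousins share one grandparent pair — two paths of length 4: r = 2·(1/2)^4 = 1/8).
r to an offspring = 1/2 (one parent–offspring link: r = (1/2)^1 = 1/2).
Summing one r·B term per recipient: 1·0.0625·0.53 + 2·0.125·0.23 + 2·0.5·0.11 = 0.200625.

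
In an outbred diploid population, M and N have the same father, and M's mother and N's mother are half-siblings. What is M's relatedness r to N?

Relatedness sums over independent paths through distinct common ancestors.
M and N are related in two ways: half-sibs through their shared father (r = 1/4) and half first cousins through their mothers (r = 1/16).
r = 1/4 + 1/16 = 5/16 = 0.3125.

0.3125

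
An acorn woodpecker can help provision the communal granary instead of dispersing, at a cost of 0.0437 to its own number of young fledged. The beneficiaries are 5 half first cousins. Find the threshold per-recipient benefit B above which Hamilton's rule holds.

r to a half first cousin = 1/16 (half first cousins share one grandparent — one path of length 4: r = (1/2)^4 = 1/16).
Hamilton's rule with n recipients of equal r: n·r·B > C, so B > C/(n·r) = 0.0437/(5·0.0625) = 0.1398.

0.1398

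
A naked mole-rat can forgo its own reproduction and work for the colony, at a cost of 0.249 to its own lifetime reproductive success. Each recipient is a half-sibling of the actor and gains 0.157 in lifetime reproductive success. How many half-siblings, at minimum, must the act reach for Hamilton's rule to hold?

r to a half-sibling = 0.25 (half-sibs share one parent — one path of length 2: r = (1/2)^2 = 1/4).
Hamilton's rule: n·r·B > C  ⇒  n > C/(r·B) = 0.249/(0.25·0.157) = 6.344.
The smallest integer exceeding 6.344 is 7.

7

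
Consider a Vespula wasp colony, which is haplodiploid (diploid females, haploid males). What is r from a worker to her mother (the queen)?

One meiotic link between diploid queen and diploid daughter: r = 1/2.

0.5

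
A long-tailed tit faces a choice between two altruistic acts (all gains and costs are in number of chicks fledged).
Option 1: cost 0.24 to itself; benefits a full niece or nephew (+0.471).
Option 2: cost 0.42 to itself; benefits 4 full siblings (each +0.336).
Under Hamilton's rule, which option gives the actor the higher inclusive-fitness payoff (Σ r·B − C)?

Option 2

Option 1: r to a full niece or nephew = 0.25.
Option 1: Σ r·B − C = (1·0.25·0.471) − 0.24 = -0.12225.
Option 2: r to a full sibling = 0.5.
Option 2: Σ r·B − C = (4·0.5·0.336) − 0.42 = 0.252.
Option 2 has the higher net inclusive-fitness payoff.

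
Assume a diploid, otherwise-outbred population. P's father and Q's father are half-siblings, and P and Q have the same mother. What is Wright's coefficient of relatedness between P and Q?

0.3125

Relatedness sums over independent paths through distinct common ancestors.
P and Q are related in two ways: half first cousins through their fathers (r = 1/16) and half-sibs through their shared mother (r = 1/4).
r = 1/16 + 1/4 = 0.3125.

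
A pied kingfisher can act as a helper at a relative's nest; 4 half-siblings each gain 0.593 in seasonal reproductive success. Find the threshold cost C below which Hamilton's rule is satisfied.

0.593

r to a half-sibling = 1/4 (half-sibs share one parent — one path of length 2: r = (1/2)^2 = 1/4).
Hamilton's rule: n·r·B > C, so the trait is favored while C < n·r·B = 4·0.25·0.593 = 0.593.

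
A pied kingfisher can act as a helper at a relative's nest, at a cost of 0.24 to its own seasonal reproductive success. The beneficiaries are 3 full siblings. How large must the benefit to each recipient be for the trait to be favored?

0.16

r to a full sibling = 0.5 (full sibs share both parents — two paths of length 2: r = 2·(1/2)^2 = 1/2).
Hamilton's rule with n recipients of equal r: n·r·B > C, so B > C/(n·r) = 0.24/(3·0.5) = 0.16.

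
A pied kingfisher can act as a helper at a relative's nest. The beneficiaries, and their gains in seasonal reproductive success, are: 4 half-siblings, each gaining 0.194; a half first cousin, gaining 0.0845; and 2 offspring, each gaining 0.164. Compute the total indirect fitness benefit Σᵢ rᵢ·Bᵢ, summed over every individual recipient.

r to a half-sibling = 1/4 (half-sibs share one parent — one path of length 2: r = (1/2)^2 = 1/4).
r to a half first cousin = 0.0625 (half first cousins share one grandparent — one path of length 4: r = (1/2)^4 = 1/16).
r to an offspring = 0.5 (one parent–offspring link: r = (1/2)^1 = 1/2).
Summing one r·B term per recipient: 4·0.25·0.194 + 1·0.0625·0.0845 + 2·0.5·0.164 = 0.36328125.

0.36328125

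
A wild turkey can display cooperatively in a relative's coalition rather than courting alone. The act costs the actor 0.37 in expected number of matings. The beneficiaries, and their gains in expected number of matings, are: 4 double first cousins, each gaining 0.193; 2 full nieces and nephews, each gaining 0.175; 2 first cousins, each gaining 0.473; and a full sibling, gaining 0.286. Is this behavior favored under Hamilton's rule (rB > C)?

Hamilton's rule: the trait is favored when the sum of r·B over every recipient exceeds the actor's cost C.
r to a double first cousin = 1/4 (double first cousins share both grandparent pairs — four paths of length 4: r = 4·(1/2)^4 = 1/4).
r to a full niece or nephew = 1/4 (full aunt/uncle↔niece/nephew: two paths of length 3 through the shared grandparent pair: r = 2·(1/2)^3 = 1/4).
r to a first cousin = 1/8 (first cousins share one grandparent pair — two paths of length 4: r = 2·(1/2)^4 = 1/8).
r to a full sibling = 0.5 (full sibs share both parents — two paths of length 2: r = 2·(1/2)^2 = 1/2).
Summing one r·B term per recipient: 4·0.25·0.193 + 2·0.25·0.175 + 2·0.125·0.473 + 1·0.5·0.286 = 0.54175.
0.54175 > 0.37: the indirect benefit exceeds the cost.

Yes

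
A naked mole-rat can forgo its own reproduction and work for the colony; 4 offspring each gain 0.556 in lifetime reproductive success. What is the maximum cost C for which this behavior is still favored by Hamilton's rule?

1.112

r to an offspring = 0.5 (one parent–offspring link: r = (1/2)^1 = 1/2).
Hamilton's rule: n·r·B > C, so the trait is favored while C < n·r·B = 4·0.5·0.556 = 1.112.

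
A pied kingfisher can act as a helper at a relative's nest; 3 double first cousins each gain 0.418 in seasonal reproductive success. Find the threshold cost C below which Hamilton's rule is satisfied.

r to a double first cousin = 0.25 (double first cousins share both grandparent pairs — four paths of length 4: r = 4·(1/2)^4 = 1/4).
Hamilton's rule: n·r·B > C, so the trait is favored while C < n·r·B = 3·0.25·0.418 = 0.3135.

0.3135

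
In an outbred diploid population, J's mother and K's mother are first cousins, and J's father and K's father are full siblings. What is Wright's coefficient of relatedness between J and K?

0.15625

Wright's path rule: contributions from independent ancestry routes add.
J and K are related in two ways: second cousins through their mothers (r = 1/32) and first cousins through their fathers (r = 1/8).
r = 1/32 + 1/8 = 5/32 = 0.15625.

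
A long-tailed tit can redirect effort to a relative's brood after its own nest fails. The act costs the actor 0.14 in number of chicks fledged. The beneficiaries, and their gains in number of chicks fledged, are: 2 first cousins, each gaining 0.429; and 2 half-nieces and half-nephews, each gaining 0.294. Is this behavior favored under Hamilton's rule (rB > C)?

Hamilton's rule: the trait is favored when the sum of r·B over every recipient exceeds the actor's cost C.
r to a first cousin = 1/8 (first cousins share one grandparent pair — two paths of length 4: r = 2·(1/2)^4 = 1/8).
r to a half-niece or half-nephew = 0.125 (half-aunt/uncle↔niece/nephew: one path of length 3: r = (1/2)^3 = 1/8).
Summing one r·B term per recipient: 2·0.125·0.429 + 2·0.125·0.294 = 0.18075.
0.18075 > 0.14: the indirect benefit exceeds the cost.

Yes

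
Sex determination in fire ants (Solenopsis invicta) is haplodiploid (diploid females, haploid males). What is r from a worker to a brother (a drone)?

Her haploid brother carries none of their father's genes and a random half of their mother's genome; that half matches the maternal half of her own genome with probability 1/2: r = 1/2 · 1/2 = 1/4.

0.25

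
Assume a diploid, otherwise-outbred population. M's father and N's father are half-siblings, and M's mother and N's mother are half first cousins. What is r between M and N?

0.078125

Relatedness sums over independent paths through distinct common ancestors.
M and N are related in two ways: half first cousins through their fathers (r = 1/16) and half second cousins through their mothers (r = 1/64).
r = 1/16 + 1/64 = 5/64 = 0.078125.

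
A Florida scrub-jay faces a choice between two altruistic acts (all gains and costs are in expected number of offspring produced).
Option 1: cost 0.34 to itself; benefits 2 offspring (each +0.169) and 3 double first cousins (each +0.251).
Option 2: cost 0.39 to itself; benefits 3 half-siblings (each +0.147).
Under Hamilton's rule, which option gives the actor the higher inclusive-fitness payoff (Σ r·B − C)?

Option 1

Option 1: r to an offspring = 0.5.
Option 1: r to a double first cousin = 0.25.
Option 1: Σ r·B − C = (2·0.5·0.169 + 3·0.25·0.251) − 0.34 = 0.01725.
Option 2: r to a half-sibling = 0.25.
Option 2: Σ r·B − C = (3·0.25·0.147) − 0.39 = -0.27975.
Option 1 has the higher net inclusive-fitness payoff.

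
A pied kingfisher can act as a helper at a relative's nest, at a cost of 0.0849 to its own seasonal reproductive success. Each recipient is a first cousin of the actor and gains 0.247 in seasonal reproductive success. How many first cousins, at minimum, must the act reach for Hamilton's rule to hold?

r to a first cousin = 1/8 (first cousins share one grandparent pair — two paths of length 4: r = 2·(1/2)^4 = 1/8).
Hamilton's rule: n·r·B > C  ⇒  n > C/(r·B) = 0.0849/(0.125·0.247) = 2.75.
The smallest integer exceeding 2.75 is 3.

3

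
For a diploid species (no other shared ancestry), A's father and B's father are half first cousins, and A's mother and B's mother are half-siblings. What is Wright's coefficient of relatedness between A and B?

0.078125

Independent pedigree routes through distinct common ancestors add.
A and B are related in two ways: half second cousins through their fathers (r = 1/64) and half first cousins through their mothers (r = 1/16).
r = 1/64 + 1/16 = 0.078125.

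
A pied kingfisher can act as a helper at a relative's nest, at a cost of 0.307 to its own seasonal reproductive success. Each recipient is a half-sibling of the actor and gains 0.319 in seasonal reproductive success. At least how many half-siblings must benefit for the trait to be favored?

r to a half-sibling = 0.25 (half-sibs share one parent — one path of length 2: r = (1/2)^2 = 1/4).
Hamilton's rule: n·r·B > C  ⇒  n > C/(r·B) = 0.307/(0.25·0.319) = 3.85.
The smallest integer exceeding 3.85 is 4.

4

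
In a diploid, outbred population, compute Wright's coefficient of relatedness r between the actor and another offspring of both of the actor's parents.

0.5

Each parent–offspring link contributes a factor of 1/2, and independent paths through distinct common ancestors add.
Full sibs share both parents — two paths of length 2: r = 2·(1/2)^2 = 1/2.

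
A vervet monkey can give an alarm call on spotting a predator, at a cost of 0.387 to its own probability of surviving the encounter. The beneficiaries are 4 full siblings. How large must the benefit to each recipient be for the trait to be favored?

0.1935

r to a full sibling = 1/2 (full sibs share both parents — two paths of length 2: r = 2·(1/2)^2 = 1/2).
Hamilton's rule with n recipients of equal r: n·r·B > C, so B > C/(n·r) = 0.387/(4·0.5) = 0.1935.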